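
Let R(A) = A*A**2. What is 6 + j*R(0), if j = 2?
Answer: 6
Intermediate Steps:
R(A) = A**3
6 + j*R(0) = 6 + 2*0**3 = 6 + 2*0 = 6 + 0 = 6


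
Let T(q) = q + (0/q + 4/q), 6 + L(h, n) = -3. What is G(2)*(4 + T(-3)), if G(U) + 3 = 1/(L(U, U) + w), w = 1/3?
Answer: 27/26 ≈ 1.0385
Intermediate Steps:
L(h, n) = -9 (L(h, n) = -6 - 3 = -9)
w = ⅓ (w = 1*(⅓) = ⅓ ≈ 0.33333)
T(q) = q + 4/q (T(q) = q + (0 + 4/q) = q + 4/q)
G(U) = -81/26 (G(U) = -3 + 1/(-9 + ⅓) = -3 + 1/(-26/3) = -3 - 3/26 = -81/26)
G(2)*(4 + T(-3)) = -81*(4 + (-3 + 4/(-3)))/26 = -81*(4 + (-3 + 4*(-⅓)))/26 = -81*(4 + (-3 - 4/3))/26 = -81*(4 - 13/3)/26 = -81/26*(-⅓) = 27/26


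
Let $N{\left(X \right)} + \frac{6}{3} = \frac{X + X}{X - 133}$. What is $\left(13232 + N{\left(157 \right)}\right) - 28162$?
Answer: $- \frac{179027}{12} \approx -14919.0$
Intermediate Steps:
$N{\left(X \right)} = -2 + \frac{2 X}{-133 + X}$ ($N{\left(X \right)} = -2 + \frac{X + X}{X - 133} = -2 + \frac{2 X}{-133 + X}$)
$\left(13232 + N{\left(157 \right)}\right) - 28162 = \left(13232 + \frac{266}{-133 + 157}\right) - 28162 = \left(13232 + \frac{266}{24}\right) - 28162 = \left(13232 + 266 \cdot \frac{1}{24}\right) - 28162 = \left(13232 + \frac{133}{12}\right) - 28162 = \frac{158917}{12} - 28162 = - \frac{179027}{12}$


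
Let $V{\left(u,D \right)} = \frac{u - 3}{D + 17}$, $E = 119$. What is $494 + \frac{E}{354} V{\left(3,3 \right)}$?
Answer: $494$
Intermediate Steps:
$V{\left(u,D \right)} = \frac{-3 + u}{17 + D}$
$494 + \frac{E}{354} V{\left(3,3 \right)} = 494 + \frac{119}{354} \frac{-3 + 3}{17 + 3} = 494 + 119 \cdot \frac{1}{354} \cdot \frac{1}{20} \cdot 0 = 494 + \frac{119 \cdot \frac{1}{20} \cdot 0}{354} = 494 + \frac{119}{354} \cdot 0 = 494 + 0 = 494$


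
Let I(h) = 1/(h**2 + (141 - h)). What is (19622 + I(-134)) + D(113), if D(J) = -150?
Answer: 354994033/18231 ≈ 19472.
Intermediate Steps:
I(h) = 1/(141 + h**2 - h)
(19622 + I(-134)) + D(113) = (19622 + 1/(141 + (-134)**2 - 1*(-134))) - 150 = (19622 + 1/(141 + 17956 + 134)) - 150 = (19622 + 1/18231) - 150 = 357728683/18231 - 150 = 354994033/18231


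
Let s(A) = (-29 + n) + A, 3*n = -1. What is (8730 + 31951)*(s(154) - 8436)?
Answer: -1014340054/3 ≈ -3.3811e+8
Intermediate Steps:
n = -⅓ (n = (⅓)*(-1) = -⅓ ≈ -0.33333)
s(A) = -88/3 + A (s(A) = (-29 - ⅓) + A = -88/3 + A)
(8730 + 31951)*(s(154) - 8436) = (8730 + 31951)*((-88/3 + 154) - 8436) = 40681*(374/3 - 8436) = 40681*(-24934/3) = -1014340054/3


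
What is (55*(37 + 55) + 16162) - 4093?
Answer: 17129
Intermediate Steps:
(55*(37 + 55) + 16162) - 4093 = (55*92 + 16162) - 4093 = (5060 + 16162) - 4093 = 21222 - 4093 = 17129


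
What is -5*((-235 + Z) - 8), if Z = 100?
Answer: 715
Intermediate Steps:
-5*((-235 + Z) - 8) = -5*((-235 + 100) - 8) = -5*(-135 - 8) = -5*(-143) = 715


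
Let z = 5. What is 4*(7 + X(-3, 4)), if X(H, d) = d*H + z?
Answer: 0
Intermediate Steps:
X(H, d) = 5 + H*d (X(H, d) = d*H + 5 = H*d + 5 = 5 + H*d)
4*(7 + X(-3, 4)) = 4*(7 + (5 - 3*4)) = 4*(7 + (5 - 12)) = 4*(7 - 7) = 4*0 = 0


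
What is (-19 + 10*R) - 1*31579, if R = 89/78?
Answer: -1231877/39 ≈ -31587.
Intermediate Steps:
R = 89/78 (R = 89*(1/78) = 89/78 ≈ 1.1410)
(-19 + 10*R) - 1*31579 = (-19 + 10*(89/78)) - 1*31579 = (-19 + 445/39) - 31579 = -296/39 - 31579 = -1231877/39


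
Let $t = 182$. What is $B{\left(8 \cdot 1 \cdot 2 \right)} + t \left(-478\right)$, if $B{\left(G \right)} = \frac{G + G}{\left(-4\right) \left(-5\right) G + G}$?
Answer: $- \frac{1826914}{21} \approx -86996.0$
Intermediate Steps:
$B{\left(G \right)} = \frac{2}{21}$ ($B{\left(G \right)} = \frac{2 G}{20 G + G} = \frac{2 G}{21 G} = 2 G \frac{1}{21 G} = \frac{2}{21}$)
$B{\left(8 \cdot 1 \cdot 2 \right)} + t \left(-478\right) = \frac{2}{21} + 182 \left(-478\right) = \frac{2}{21} - 86996 = - \frac{1826914}{21}$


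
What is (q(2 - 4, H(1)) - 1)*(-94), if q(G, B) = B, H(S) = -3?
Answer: 376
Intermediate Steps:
(q(2 - 4, H(1)) - 1)*(-94) = (-3 - 1)*(-94) = -4*(-94) = 376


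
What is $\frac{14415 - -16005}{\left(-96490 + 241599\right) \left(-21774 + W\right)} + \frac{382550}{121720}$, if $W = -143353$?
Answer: $\frac{916643516291725}{291658329296996} \approx 3.1429$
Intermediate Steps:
$\frac{14415 - -16005}{\left(-96490 + 241599\right) \left(-21774 + W\right)} + \frac{382550}{121720} = \frac{14415 - -16005}{\left(-96490 + 241599\right) \left(-21774 - 143353\right)} + \frac{382550}{121720} = \frac{14415 + 16005}{145109 \left(-165127\right)} + 382550 \cdot \frac{1}{121720} = \frac{30420}{-23961413843} + \frac{38255}{12172} = 30420 \left(- \frac{1}{23961413843}\right) + \frac{38255}{12172} = - \frac{30420}{23961413843} + \frac{38255}{12172} = \frac{916643516291725}{291658329296996}$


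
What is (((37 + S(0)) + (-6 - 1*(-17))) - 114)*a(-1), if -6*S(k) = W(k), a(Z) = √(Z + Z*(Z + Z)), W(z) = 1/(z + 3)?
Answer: -1189/18 ≈ -66.056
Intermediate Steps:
W(z) = 1/(3 + z)
a(Z) = √(Z + 2*Z²) (a(Z) = √(Z + Z*(2*Z)) = √(Z + 2*Z²))
S(k) = -1/(6*(3 + k))
(((37 + S(0)) + (-6 - 1*(-17))) - 114)*a(-1) = (((37 - 1/(18 + 6*0)) + (-6 - 1*(-17))) - 114)*√(-(1 + 2*(-1))) = (((37 - 1/(18 + 0)) + (-6 + 17)) - 114)*√(-(1 - 2)) = (((37 - 1/18) + 11) - 114)*√(-1*(-1)) = (((37 - 1*1/18) + 11) - 114)*√1 = (((37 - 1/18) + 11) - 114)*1 = ((665/18 + 11) - 114)*1 = (863/18 - 114)*1 = -1189/18*1 = -1189/18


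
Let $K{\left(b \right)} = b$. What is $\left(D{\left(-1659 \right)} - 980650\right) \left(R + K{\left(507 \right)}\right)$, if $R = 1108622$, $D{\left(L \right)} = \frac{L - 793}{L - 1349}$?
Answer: $- \frac{817925170199123}{752} \approx -1.0877 \cdot 10^{12}$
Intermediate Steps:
$D{\left(L \right)} = \frac{-793 + L}{-1349 + L}$
$\left(D{\left(-1659 \right)} - 980650\right) \left(R + K{\left(507 \right)}\right) = \left(\frac{-793 - 1659}{-1349 - 1659} - 980650\right) \left(1108622 + 507\right) = \left(\frac{1}{-3008} \left(-2452\right) - 980650\right) 1109129 = \left(\left(- \frac{1}{3008}\right) \left(-2452\right) - 980650\right) 1109129 = \left(\frac{613}{752} - 980650\right) 1109129 = \left(- \frac{737448187}{752}\right) 1109129 = - \frac{817925170199123}{752}$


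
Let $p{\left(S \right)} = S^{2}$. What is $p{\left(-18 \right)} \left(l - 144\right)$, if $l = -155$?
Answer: $-96876$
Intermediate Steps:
$p{\left(-18 \right)} \left(l - 144\right) = \left(-18\right)^{2} \left(-155 - 144\right) = 324 \left(-155 + \left(\left(-20 + 105\right) - 229\right)\right) = 324 \left(-155 + \left(85 - 229\right)\right) = 324 \left(-155 - 144\right) = 324 \left(-299\right) = -96876$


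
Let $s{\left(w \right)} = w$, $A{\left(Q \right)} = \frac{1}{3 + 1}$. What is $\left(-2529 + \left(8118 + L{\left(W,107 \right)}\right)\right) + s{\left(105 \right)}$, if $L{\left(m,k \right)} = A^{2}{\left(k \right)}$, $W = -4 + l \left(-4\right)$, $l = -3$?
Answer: $\frac{91105}{16} \approx 5694.1$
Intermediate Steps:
$A{\left(Q \right)} = \frac{1}{4}$
$W = 8$ ($W = -4 - -12 = -4 + 12 = 8$)
$L{\left(m,k \right)} = \frac{1}{16}$ ($L{\left(m,k \right)} = \left(\frac{1}{4}\right)^{2} = \frac{1}{16}$)
$\left(-2529 + \left(8118 + L{\left(W,107 \right)}\right)\right) + s{\left(105 \right)} = \left(-2529 + \left(8118 + \frac{1}{16}\right)\right) + 105 = \left(-2529 + \frac{129889}{16}\right) + 105 = \frac{89425}{16} + 105 = \frac{91105}{16}$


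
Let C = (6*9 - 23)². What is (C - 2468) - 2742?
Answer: -4249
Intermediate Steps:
C = 961 (C = (54 - 23)² = 31² = 961)
(C - 2468) - 2742 = (961 - 2468) - 2742 = -1507 - 2742 = -4249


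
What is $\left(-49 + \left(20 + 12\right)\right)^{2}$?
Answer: $289$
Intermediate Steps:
$\left(-49 + \left(20 + 12\right)\right)^{2} = \left(-49 + 32\right)^{2} = \left(-17\right)^{2} = 289$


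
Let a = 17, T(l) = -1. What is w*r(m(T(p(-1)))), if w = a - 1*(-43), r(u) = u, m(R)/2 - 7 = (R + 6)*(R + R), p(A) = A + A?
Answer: -360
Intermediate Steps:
p(A) = 2*A
m(R) = 14 + 4*R*(6 + R) (m(R) = 14 + 2*((R + 6)*(R + R)) = 14 + 2*((6 + R)*(2*R)) = 14 + 2*(2*R*(6 + R)) = 14 + 4*R*(6 + R))
w = 60 (w = 17 - 1*(-43) = 17 + 43 = 60)
w*r(m(T(p(-1)))) = 60*(14 + 4*(-1)² + 24*(-1)) = 60*(14 + 4*1 - 24) = 60*(14 + 4 - 24) = 60*(-6) = -360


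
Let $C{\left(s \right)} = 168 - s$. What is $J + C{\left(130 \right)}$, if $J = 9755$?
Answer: $9793$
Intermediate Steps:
$J + C{\left(130 \right)} = 9755 + \left(168 - 130\right) = 9755 + 38 = 9793$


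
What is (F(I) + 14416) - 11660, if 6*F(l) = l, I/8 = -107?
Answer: 7840/3 ≈ 2613.3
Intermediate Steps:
I = -856 (I = 8*(-107) = -856)
F(l) = l/6
(F(I) + 14416) - 11660 = ((⅙)*(-856) + 14416) - 11660 = (-428/3 + 14416) - 11660 = 42820/3 - 11660 = 7840/3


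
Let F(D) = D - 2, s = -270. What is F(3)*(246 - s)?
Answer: 516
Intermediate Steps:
F(D) = -2 + D
F(3)*(246 - s) = (-2 + 3)*(246 - 1*(-270)) = 1*(246 + 270) = 1*516 = 516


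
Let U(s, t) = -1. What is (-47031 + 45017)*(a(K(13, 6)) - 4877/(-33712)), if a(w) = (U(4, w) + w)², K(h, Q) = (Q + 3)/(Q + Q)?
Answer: -879111/2107 ≈ -417.23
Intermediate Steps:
K(h, Q) = (3 + Q)/(2*Q) (K(h, Q) = (3 + Q)/((2*Q)) = (3 + Q)*(1/(2*Q)) = (3 + Q)/(2*Q))
a(w) = (-1 + w)²
(-47031 + 45017)*(a(K(13, 6)) - 4877/(-33712)) = (-47031 + 45017)*((-1 + (½)*(3 + 6)/6)² - 4877/(-33712)) = -2014*((-1 + (½)*(⅙)*9)² - 4877*(-1/33712)) = -2014*((-1 + ¾)² + 4877/33712) = -2014*((-¼)² + 4877/33712) = -2014*(1/16 + 4877/33712) = -2014*873/4214 = -879111/2107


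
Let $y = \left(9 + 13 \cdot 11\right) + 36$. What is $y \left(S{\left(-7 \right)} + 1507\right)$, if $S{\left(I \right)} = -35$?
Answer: $276736$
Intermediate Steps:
$y = 188$ ($y = \left(9 + 143\right) + 36 = 152 + 36 = 188$)
$y \left(S{\left(-7 \right)} + 1507\right) = 188 \left(-35 + 1507\right) = 188 \cdot 1472 = 276736$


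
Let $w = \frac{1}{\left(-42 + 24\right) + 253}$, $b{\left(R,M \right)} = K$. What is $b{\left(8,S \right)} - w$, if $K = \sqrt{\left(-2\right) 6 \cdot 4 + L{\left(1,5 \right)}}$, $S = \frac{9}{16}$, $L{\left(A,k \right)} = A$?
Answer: $- \frac{1}{235} + i \sqrt{47} \approx -0.0042553 + 6.8557 i$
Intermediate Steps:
$S = \frac{9}{16}$ ($S = 9 \cdot \frac{1}{16} = \frac{9}{16} \approx 0.5625$)
$K = i \sqrt{47}$ ($K = \sqrt{\left(-2\right) 6 \cdot 4 + 1} = \sqrt{\left(-12\right) 4 + 1} = \sqrt{-48 + 1} = \sqrt{-47} = i \sqrt{47} \approx 6.8557 i$)
$b{\left(R,M \right)} = i \sqrt{47}$
$w = \frac{1}{235}$ ($w = \frac{1}{-18 + 253} = \frac{1}{235} \approx 0.0042553$)
$b{\left(8,S \right)} - w = i \sqrt{47} - \frac{1}{235} = - \frac{1}{235} + i \sqrt{47}$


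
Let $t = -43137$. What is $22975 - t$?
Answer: $66112$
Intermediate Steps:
$22975 - t = 22975 - -43137 = 22975 + 43137 = 66112$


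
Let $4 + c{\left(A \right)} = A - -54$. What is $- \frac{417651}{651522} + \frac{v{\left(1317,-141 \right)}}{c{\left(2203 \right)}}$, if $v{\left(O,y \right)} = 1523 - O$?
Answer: $- \frac{268918057}{489293022} \approx -0.54961$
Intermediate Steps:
$c{\left(A \right)} = 50 + A$ ($c{\left(A \right)} = -4 + \left(A - -54\right) = -4 + \left(A + 54\right) = -4 + \left(54 + A\right) = 50 + A$)
$- \frac{417651}{651522} + \frac{v{\left(1317,-141 \right)}}{c{\left(2203 \right)}} = - \frac{417651}{651522} + \frac{1523 - 1317}{50 + 2203} = \left(-417651\right) \frac{1}{651522} + \frac{1523 - 1317}{2253} = - \frac{139217}{217174} + 206 \cdot \frac{1}{2253} = - \frac{139217}{217174} + \frac{206}{2253} = - \frac{268918057}{489293022}$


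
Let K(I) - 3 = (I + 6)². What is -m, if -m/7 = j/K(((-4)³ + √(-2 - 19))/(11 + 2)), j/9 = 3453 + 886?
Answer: 15753290553/240794 - 323381331*I*√21/120397 ≈ 65422.0 - 12309.0*I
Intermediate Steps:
j = 39051 (j = 9*(3453 + 886) = 9*4339 = 39051)
K(I) = 3 + (6 + I)² (K(I) = 3 + (I + 6)² = 3 + (6 + I)²)
m = -273357/(3 + (14/13 + I*√21/13)²) (m = -273357/(3 + (6 + ((-4)³ + √(-2 - 19))/(11 + 2))²) = -273357/(3 + (6 + (-64 + √(-21))/13)²) = -273357/(3 + (6 + (-64 + I*√21)*(1/13))²) = -273357/(3 + (6 + (-64/13 + I*√21/13))²) = -273357/(3 + (14/13 + I*√21/13)²) ≈ -65422.0 + 12309.0*I)
-m = -46197333*I/(2*(-341*I + 14*√21))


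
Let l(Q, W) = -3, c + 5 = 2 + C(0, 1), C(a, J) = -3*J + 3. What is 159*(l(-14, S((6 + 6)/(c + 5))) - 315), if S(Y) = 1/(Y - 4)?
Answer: -50562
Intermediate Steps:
C(a, J) = 3 - 3*J
c = -3 (c = -5 + (2 + (3 - 3*1)) = -5 + (2 + (3 - 3)) = -5 + (2 + 0) = -5 + 2 = -3)
S(Y) = 1/(-4 + Y)
159*(l(-14, S((6 + 6)/(c + 5))) - 315) = 159*(-3 - 315) = 159*(-318) = -50562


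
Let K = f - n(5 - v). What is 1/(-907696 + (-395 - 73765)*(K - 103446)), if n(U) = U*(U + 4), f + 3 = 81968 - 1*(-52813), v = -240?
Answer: 1/2199641984 ≈ 4.5462e-10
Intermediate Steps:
f = 134778 (f = -3 + (81968 - 1*(-52813)) = -3 + (81968 + 52813) = -3 + 134781 = 134778)
n(U) = U*(4 + U)
K = 73773 (K = 134778 - (5 - 1*(-240))*(4 + (5 - 1*(-240))) = 134778 - (5 + 240)*(4 + (5 + 240)) = 134778 - 245*(4 + 245) = 134778 - 245*249 = 134778 - 1*61005 = 134778 - 61005 = 73773)
1/(-907696 + (-395 - 73765)*(K - 103446)) = 1/(-907696 + (-395 - 73765)*(73773 - 103446)) = 1/(-907696 - 74160*(-29673)) = 1/(-907696 + 2200549680) = 1/2199641984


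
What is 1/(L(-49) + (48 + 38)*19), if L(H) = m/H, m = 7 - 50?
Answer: 49/80109 ≈ 0.00061167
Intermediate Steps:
m = -43
L(H) = -43/H
1/(L(-49) + (48 + 38)*19) = 1/(-43/(-49) + (48 + 38)*19) = 1/(-43*(-1/49) + 86*19) = 1/(43/49 + 1634) = 1/(80109/49) = 49/80109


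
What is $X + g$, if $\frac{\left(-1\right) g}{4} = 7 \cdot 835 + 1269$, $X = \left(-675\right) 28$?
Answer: $-47356$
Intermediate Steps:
$X = -18900$
$g = -28456$ ($g = - 4 \left(7 \cdot 835 + 1269\right) = - 4 \left(5845 + 1269\right) = \left(-4\right) 7114 = -28456$)
$X + g = -18900 - 28456 = -47356$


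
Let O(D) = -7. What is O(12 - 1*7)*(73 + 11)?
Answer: -588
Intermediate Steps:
O(12 - 1*7)*(73 + 11) = -7*(73 + 11) = -7*84 = -588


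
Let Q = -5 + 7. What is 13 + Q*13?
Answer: 39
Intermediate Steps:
Q = 2
13 + Q*13 = 13 + 2*13 = 13 + 26 = 39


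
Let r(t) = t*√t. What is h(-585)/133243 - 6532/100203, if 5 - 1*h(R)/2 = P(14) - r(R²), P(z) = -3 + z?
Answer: 40120735314038/13351348329 ≈ 3005.0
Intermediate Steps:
r(t) = t^(3/2)
h(R) = -12 + 2*(R²)^(3/2) (h(R) = 10 - 2*((-3 + 14) - (R²)^(3/2)) = 10 - 2*(11 - (R²)^(3/2)) = 10 + (-22 + 2*(R²)^(3/2)) = -12 + 2*(R²)^(3/2))
h(-585)/133243 - 6532/100203 = (-12 + 2*((-585)²)^(3/2))/133243 - 6532/100203 = (-12 + 2*342225^(3/2))*(1/133243) - 6532*1/100203 = (-12 + 2*200201625)*(1/133243) - 6532/100203 = (-12 + 400403250)*(1/133243) - 6532/100203 = 400403238*(1/133243) - 6532/100203 = 400403238/133243 - 6532/100203 = 40120735314038/13351348329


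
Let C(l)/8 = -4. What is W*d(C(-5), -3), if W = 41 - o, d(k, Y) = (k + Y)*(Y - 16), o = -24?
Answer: 43225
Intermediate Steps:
C(l) = -32 (C(l) = 8*(-4) = -32)
d(k, Y) = (-16 + Y)*(Y + k) (d(k, Y) = (Y + k)*(-16 + Y) = (-16 + Y)*(Y + k))
W = 65 (W = 41 - 1*(-24) = 41 + 24 = 65)
W*d(C(-5), -3) = 65*((-3)**2 - 16*(-3) - 16*(-32) - 3*(-32)) = 65*(9 + 48 + 512 + 96) = 65*665 = 43225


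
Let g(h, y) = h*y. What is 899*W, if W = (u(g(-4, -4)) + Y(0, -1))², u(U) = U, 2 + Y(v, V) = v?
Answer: 176204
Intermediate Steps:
Y(v, V) = -2 + v
W = 196 (W = (-4*(-4) + (-2 + 0))² = (16 - 2)² = 14² = 196)
899*W = 899*196 = 176204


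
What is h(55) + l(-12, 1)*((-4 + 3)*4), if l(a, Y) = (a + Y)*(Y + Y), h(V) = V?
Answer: 143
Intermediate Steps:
l(a, Y) = 2*Y*(Y + a) (l(a, Y) = (Y + a)*(2*Y) = 2*Y*(Y + a))
h(55) + l(-12, 1)*((-4 + 3)*4) = 55 + (2*1*(1 - 12))*((-4 + 3)*4) = 55 + (2*1*(-11))*(-1*4) = 55 - 22*(-4) = 55 + 88 = 143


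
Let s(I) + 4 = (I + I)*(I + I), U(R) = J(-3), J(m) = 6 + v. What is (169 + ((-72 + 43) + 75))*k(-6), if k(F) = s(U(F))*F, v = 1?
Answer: -247680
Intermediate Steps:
J(m) = 7 (J(m) = 6 + 1 = 7)
U(R) = 7
s(I) = -4 + 4*I² (s(I) = -4 + (I + I)*(I + I) = -4 + (2*I)*(2*I) = -4 + 4*I²)
k(F) = 192*F (k(F) = (-4 + 4*7²)*F = (-4 + 4*49)*F = (-4 + 196)*F = 192*F)
(169 + ((-72 + 43) + 75))*k(-6) = (169 + ((-72 + 43) + 75))*(192*(-6)) = (169 + (-29 + 75))*(-1152) = (169 + 46)*(-1152) = 215*(-1152) = -247680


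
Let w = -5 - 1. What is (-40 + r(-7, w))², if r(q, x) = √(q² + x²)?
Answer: (40 - √85)² ≈ 947.44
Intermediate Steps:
w = -6
(-40 + r(-7, w))² = (-40 + √((-7)² + (-6)²))² = (-40 + √(49 + 36))² = (-40 + √85)²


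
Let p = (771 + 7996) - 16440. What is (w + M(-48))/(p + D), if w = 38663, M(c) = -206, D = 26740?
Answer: 38457/19067 ≈ 2.0169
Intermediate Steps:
p = -7673 (p = 8767 - 16440 = -7673)
(w + M(-48))/(p + D) = (38663 - 206)/(-7673 + 26740) = 38457/19067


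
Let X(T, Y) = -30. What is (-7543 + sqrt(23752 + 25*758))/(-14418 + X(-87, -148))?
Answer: 7543/14448 - sqrt(42702)/14448 ≈ 0.50778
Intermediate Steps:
(-7543 + sqrt(23752 + 25*758))/(-14418 + X(-87, -148)) = (-7543 + sqrt(23752 + 25*758))/(-14418 - 30) = (-7543 + sqrt(23752 + 18950))/(-14448) = (-7543 + sqrt(42702))*(-1/14448) = 7543/14448 - sqrt(42702)/14448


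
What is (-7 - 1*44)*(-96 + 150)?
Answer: -2754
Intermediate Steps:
(-7 - 1*44)*(-96 + 150) = (-7 - 44)*54 = -51*54 = -2754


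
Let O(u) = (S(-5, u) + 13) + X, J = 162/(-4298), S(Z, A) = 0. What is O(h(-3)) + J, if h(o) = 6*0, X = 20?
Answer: 70836/2149 ≈ 32.962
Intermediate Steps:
h(o) = 0
J = -81/2149 (J = 162*(-1/4298) = -81/2149 ≈ -0.037692)
O(u) = 33 (O(u) = (0 + 13) + 20 = 13 + 20 = 33)
O(h(-3)) + J = 33 - 81/2149 = 70836/2149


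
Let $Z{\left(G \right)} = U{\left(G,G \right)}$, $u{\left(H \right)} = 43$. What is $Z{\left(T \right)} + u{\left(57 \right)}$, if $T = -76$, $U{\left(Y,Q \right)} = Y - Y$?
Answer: $43$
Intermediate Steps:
$U{\left(Y,Q \right)} = 0$
$Z{\left(G \right)} = 0$
$Z{\left(T \right)} + u{\left(57 \right)} = 0 + 43 = 43$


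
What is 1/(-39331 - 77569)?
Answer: -1/116900 ≈ -8.5543e-6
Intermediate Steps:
1/(-39331 - 77569) = 1/(-116900) = -1/116900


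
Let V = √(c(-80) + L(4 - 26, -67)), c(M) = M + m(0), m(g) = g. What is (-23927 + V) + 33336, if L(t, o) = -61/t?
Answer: 9409 + I*√37378/22 ≈ 9409.0 + 8.7879*I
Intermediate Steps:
c(M) = M (c(M) = M + 0 = M)
V = I*√37378/22 (V = √(-80 - 61/(4 - 26)) = √(-80 - 61/(-22)) = √(-80 - 61*(-1/22)) = √(-80 + 61/22) = √(-1699/22) = I*√37378/22 ≈ 8.7879*I)
(-23927 + V) + 33336 = (-23927 + I*√37378/22) + 33336 = 9409 + I*√37378/22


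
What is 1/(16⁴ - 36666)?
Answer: 1/28870 ≈ 3.4638e-5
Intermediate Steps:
1/(16⁴ - 36666) = 1/(65536 - 36666) = 1/28870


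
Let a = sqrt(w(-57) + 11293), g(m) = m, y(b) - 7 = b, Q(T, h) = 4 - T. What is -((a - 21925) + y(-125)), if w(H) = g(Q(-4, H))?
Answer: 22043 - sqrt(11301) ≈ 21937.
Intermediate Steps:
y(b) = 7 + b
w(H) = 8 (w(H) = 4 - 1*(-4) = 4 + 4 = 8)
a = sqrt(11301) (a = sqrt(8 + 11293) = sqrt(11301) ≈ 106.31)
-((a - 21925) + y(-125)) = -((sqrt(11301) - 21925) + (7 - 125)) = -((-21925 + sqrt(11301)) - 118) = -(-22043 + sqrt(11301)) = 22043 - sqrt(11301)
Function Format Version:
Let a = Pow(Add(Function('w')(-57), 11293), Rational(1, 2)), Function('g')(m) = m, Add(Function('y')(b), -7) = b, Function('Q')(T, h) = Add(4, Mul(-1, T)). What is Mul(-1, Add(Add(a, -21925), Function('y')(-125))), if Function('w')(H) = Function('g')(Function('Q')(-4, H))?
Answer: Add(22043, Mul(-1, Pow(11301, Rational(1, 2)))) ≈ 21937.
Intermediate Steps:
Function('y')(b) = Add(7, b)
Function('w')(H) = 8 (Function('w')(H) = Add(4, Mul(-1, -4)) = Add(4, 4) = 8)
a = Pow(11301, Rational(1, 2)) (a = Pow(Add(8, 11293), Rational(1, 2)) = Pow(11301, Rational(1, 2)) ≈ 106.31)
Mul(-1, Add(Add(a, -21925), Function('y')(-125))) = Mul(-1, Add(Add(Pow(11301, Rational(1, 2)), -21925), Add(7, -125))) = Mul(-1, Add(Add(-21925, Pow(11301, Rational(1, 2))), -118)) = Mul(-1, Add(-22043, Pow(11301, Rational(1, 2)))) = Add(22043, Mul(-1, Pow(11301, Rational(1, 2))))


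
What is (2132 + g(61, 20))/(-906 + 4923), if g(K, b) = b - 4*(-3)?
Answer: 2164/4017 ≈ 0.53871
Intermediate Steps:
g(K, b) = 12 + b (g(K, b) = b + 12 = 12 + b)
(2132 + g(61, 20))/(-906 + 4923) = (2132 + (12 + 20))/(-906 + 4923) = (2132 + 32)/4017 = 2164*(1/4017) = 2164/4017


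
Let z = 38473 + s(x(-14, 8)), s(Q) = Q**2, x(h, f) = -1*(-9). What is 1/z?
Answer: 1/38554 ≈ 2.5938e-5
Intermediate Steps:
x(h, f) = 9
z = 38554 (z = 38473 + 9**2 = 38473 + 81 = 38554)
1/z = 1/38554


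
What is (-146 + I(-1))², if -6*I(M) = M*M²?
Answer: 765625/36 ≈ 21267.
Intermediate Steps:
I(M) = -M³/6 (I(M) = -M*M²/6 = -M³/6)
(-146 + I(-1))² = (-146 - ⅙*(-1)³)² = (-146 - ⅙*(-1))² = (-146 + ⅙)² = (-875/6)² = 765625/36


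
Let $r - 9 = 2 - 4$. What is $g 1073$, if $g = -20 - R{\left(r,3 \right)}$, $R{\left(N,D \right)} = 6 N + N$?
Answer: $-74037$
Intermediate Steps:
$r = 7$ ($r = 9 + \left(2 - 4\right) = 9 - 2 = 7$)
$R{\left(N,D \right)} = 7 N$
$g = -69$ ($g = -20 - 7 \cdot 7 = -20 - 49 = -69$)
$g 1073 = \left(-69\right) 1073 = -74037$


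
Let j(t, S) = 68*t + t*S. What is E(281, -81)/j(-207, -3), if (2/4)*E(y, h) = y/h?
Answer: 562/1089855 ≈ 0.00051566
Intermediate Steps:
E(y, h) = 2*y/h (E(y, h) = 2*(y/h) = 2*y/h)
j(t, S) = 68*t + S*t
E(281, -81)/j(-207, -3) = (2*281/(-81))/((-207*(68 - 3))) = (2*281*(-1/81))/((-207*65)) = -562/81/(-13455) = -562/81*(-1/13455) = 562/1089855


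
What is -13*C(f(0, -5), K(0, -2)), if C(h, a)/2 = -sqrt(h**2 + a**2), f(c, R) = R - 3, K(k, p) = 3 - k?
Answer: 26*sqrt(73) ≈ 222.14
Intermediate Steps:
f(c, R) = -3 + R
C(h, a) = -2*sqrt(a**2 + h**2) (C(h, a) = 2*(-sqrt(h**2 + a**2)) = 2*(-sqrt(a**2 + h**2)) = -2*sqrt(a**2 + h**2))
-13*C(f(0, -5), K(0, -2)) = -(-26)*sqrt((3 - 1*0)**2 + (-3 - 5)**2) = -(-26)*sqrt((3 + 0)**2 + (-8)**2) = -(-26)*sqrt(3**2 + 64) = -(-26)*sqrt(9 + 64) = -(-26)*sqrt(73) = 26*sqrt(73)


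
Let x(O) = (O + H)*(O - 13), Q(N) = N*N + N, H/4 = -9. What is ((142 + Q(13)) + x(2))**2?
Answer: 487204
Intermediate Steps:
H = -36 (H = 4*(-9) = -36)
Q(N) = N + N**2 (Q(N) = N**2 + N = N + N**2)
x(O) = (-36 + O)*(-13 + O) (x(O) = (O - 36)*(O - 13) = (-36 + O)*(-13 + O))
((142 + Q(13)) + x(2))**2 = ((142 + 13*(1 + 13)) + (468 + 2**2 - 49*2))**2 = ((142 + 13*14) + (468 + 4 - 98))**2 = ((142 + 182) + 374)**2 = (324 + 374)**2 = 698**2 = 487204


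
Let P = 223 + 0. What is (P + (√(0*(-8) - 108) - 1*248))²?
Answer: 517 - 300*I*√3 ≈ 517.0 - 519.62*I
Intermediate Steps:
P = 223
(P + (√(0*(-8) - 108) - 1*248))² = (223 + (√(0*(-8) - 108) - 1*248))² = (223 + (√(0 - 108) - 248))² = (223 + (√(-108) - 248))² = (223 + (6*I*√3 - 248))² = (223 + (-248 + 6*I*√3))² = (-25 + 6*I*√3)²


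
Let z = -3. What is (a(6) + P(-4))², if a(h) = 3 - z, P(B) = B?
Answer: 4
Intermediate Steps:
a(h) = 6 (a(h) = 3 - 1*(-3) = 3 + 3 = 6)
(a(6) + P(-4))² = (6 - 4)² = 2² = 4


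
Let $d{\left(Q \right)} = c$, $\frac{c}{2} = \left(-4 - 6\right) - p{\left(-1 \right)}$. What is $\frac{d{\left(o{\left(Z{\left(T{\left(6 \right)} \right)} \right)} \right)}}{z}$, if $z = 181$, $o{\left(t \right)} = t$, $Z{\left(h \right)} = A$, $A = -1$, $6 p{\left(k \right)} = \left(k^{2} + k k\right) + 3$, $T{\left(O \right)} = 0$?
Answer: $- \frac{65}{543} \approx -0.11971$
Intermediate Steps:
$p{\left(k \right)} = \frac{1}{2} + \frac{k^{2}}{3}$ ($p{\left(k \right)} = \frac{\left(k^{2} + k k\right) + 3}{6} = \frac{\left(k^{2} + k^{2}\right) + 3}{6} = \frac{2 k^{2} + 3}{6} = \frac{3 + 2 k^{2}}{6} = \frac{1}{2} + \frac{k^{2}}{3}$)
$Z{\left(h \right)} = -1$
$c = - \frac{65}{3}$ ($c = 2 \left(\left(-4 - 6\right) - \left(\frac{1}{2} + \frac{\left(-1\right)^{2}}{3}\right)\right) = 2 \left(\left(-4 - 6\right) - \left(\frac{1}{2} + \frac{1}{3} \cdot 1\right)\right) = 2 \left(-10 - \left(\frac{1}{2} + \frac{1}{3}\right)\right) = 2 \left(-10 - \frac{5}{6}\right) = 2 \left(- \frac{65}{6}\right) = - \frac{65}{3} \approx -21.667$)
$d{\left(Q \right)} = - \frac{65}{3}$
$\frac{d{\left(o{\left(Z{\left(T{\left(6 \right)} \right)} \right)} \right)}}{z} = - \frac{65}{3 \cdot 181} = \left(- \frac{65}{3}\right) \frac{1}{181} = - \frac{65}{543}$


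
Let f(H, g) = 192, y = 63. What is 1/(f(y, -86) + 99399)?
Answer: 1/99591 ≈ 1.0041e-5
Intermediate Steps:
1/(f(y, -86) + 99399) = 1/(192 + 99399) = 1/99591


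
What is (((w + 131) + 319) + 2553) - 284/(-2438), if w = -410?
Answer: 3161009/1219 ≈ 2593.1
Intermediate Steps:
(((w + 131) + 319) + 2553) - 284/(-2438) = (((-410 + 131) + 319) + 2553) - 284/(-2438) = ((-279 + 319) + 2553) - 284*(-1/2438) = (40 + 2553) + 142/1219 = 2593 + 142/1219 = 3161009/1219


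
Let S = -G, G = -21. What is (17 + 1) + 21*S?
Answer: 459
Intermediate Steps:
S = 21 (S = -1*(-21) = 21)
(17 + 1) + 21*S = (17 + 1) + 21*21 = 18 + 441 = 459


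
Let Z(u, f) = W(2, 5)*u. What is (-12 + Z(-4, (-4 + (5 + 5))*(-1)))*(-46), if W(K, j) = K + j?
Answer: 1840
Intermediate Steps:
Z(u, f) = 7*u (Z(u, f) = (2 + 5)*u = 7*u)
(-12 + Z(-4, (-4 + (5 + 5))*(-1)))*(-46) = (-12 + 7*(-4))*(-46) = (-12 - 28)*(-46) = -40*(-46) = 1840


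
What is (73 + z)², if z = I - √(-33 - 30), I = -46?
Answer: 666 - 162*I*√7 ≈ 666.0 - 428.61*I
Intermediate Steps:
z = -46 - 3*I*√7 (z = -46 - √(-33 - 30) = -46 - √(-63) = -46 - 3*I*√7 ≈ -46.0 - 7.9373*I)
(73 + z)² = (73 + (-46 - 3*I*√7))² = (27 - 3*I*√7)²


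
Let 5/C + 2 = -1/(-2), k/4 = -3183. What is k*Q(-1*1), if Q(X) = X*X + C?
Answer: 29708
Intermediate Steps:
k = -12732 (k = 4*(-3183) = -12732)
C = -10/3 (C = 5/(-2 - 1/(-2)) = 5/(-2 - 1*(-½)) = 5/(-2 + ½) = 5/(-3/2) = 5*(-⅔) = -10/3 ≈ -3.3333)
Q(X) = -10/3 + X² (Q(X) = X*X - 10/3 = X² - 10/3 = -10/3 + X²)
k*Q(-1*1) = -12732*(-10/3 + (-1*1)²) = -12732*(-10/3 + (-1)²) = -12732*(-10/3 + 1) = -12732*(-7/3) = 29708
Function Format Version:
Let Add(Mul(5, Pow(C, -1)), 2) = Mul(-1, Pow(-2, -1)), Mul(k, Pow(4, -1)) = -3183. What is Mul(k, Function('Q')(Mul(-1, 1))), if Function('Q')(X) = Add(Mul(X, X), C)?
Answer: 29708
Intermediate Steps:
k = -12732 (k = Mul(4, -3183) = -12732)
C = Rational(-10, 3) (C = Mul(5, Pow(Add(-2, Mul(-1, Pow(-2, -1))), -1)) = Mul(5, Pow(Add(-2, Mul(-1, Rational(-1, 2))), -1)) = Mul(5, Pow(Add(-2, Rational(1, 2)), -1)) = Mul(5, Pow(Rational(-3, 2), -1)) = Mul(5, Rational(-2, 3)) = Rational(-10, 3) ≈ -3.3333)
Function('Q')(X) = Add(Rational(-10, 3), Pow(X, 2)) (Function('Q')(X) = Add(Mul(X, X), Rational(-10, 3)) = Add(Pow(X, 2), Rational(-10, 3)) = Add(Rational(-10, 3), Pow(X, 2)))
Mul(k, Function('Q')(Mul(-1, 1))) = Mul(-12732, Add(Rational(-10, 3), Pow(Mul(-1, 1), 2))) = Mul(-12732, Add(Rational(-10, 3), Pow(-1, 2))) = Mul(-12732, Add(Rational(-10, 3), 1)) = Mul(-12732, Rational(-7, 3)) = 29708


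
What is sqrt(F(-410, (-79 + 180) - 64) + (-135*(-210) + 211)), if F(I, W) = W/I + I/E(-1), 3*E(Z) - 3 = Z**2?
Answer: sqrt(1187349545)/205 ≈ 168.09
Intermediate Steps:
E(Z) = 1 + Z**2/3
F(I, W) = 3*I/4 + W/I (F(I, W) = W/I + I/(1 + (1/3)*(-1)**2) = W/I + I/(1 + (1/3)*1) = W/I + I/(1 + 1/3) = W/I + I/(4/3) = W/I + I*(3/4) = W/I + 3*I/4 = 3*I/4 + W/I)
sqrt(F(-410, (-79 + 180) - 64) + (-135*(-210) + 211)) = sqrt(((3/4)*(-410) + ((-79 + 180) - 64)/(-410)) + (-135*(-210) + 211)) = sqrt((-615/2 + (101 - 64)*(-1/410)) + (28350 + 211)) = sqrt((-615/2 + 37*(-1/410)) + 28561) = sqrt((-615/2 - 37/410) + 28561) = sqrt(-63056/205 + 28561) = sqrt(5791949/205) = sqrt(1187349545)/205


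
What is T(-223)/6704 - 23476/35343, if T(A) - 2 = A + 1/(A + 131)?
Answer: -15197874787/21798431424 ≈ -0.69720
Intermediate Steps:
T(A) = 2 + A + 1/(131 + A) (T(A) = 2 + (A + 1/(A + 131)) = 2 + (A + 1/(131 + A)) = 2 + A + 1/(131 + A))
T(-223)/6704 - 23476/35343 = ((263 + (-223)² + 133*(-223))/(131 - 223))/6704 - 23476/35343 = ((263 + 49729 - 29659)/(-92))*(1/6704) - 23476*1/35343 = -1/92*20333*(1/6704) - 23476/35343 = -20333/92*1/6704 - 23476/35343 = -20333/616768 - 23476/35343 = -15197874787/21798431424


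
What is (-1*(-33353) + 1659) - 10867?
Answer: 24145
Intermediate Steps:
(-1*(-33353) + 1659) - 10867 = (33353 + 1659) - 10867 = 35012 - 10867 = 24145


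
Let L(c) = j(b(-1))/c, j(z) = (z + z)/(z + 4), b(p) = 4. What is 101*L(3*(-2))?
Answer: -101/6 ≈ -16.833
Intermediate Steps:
j(z) = 2*z/(4 + z) (j(z) = (2*z)/(4 + z) = 2*z/(4 + z))
L(c) = 1/c (L(c) = (2*4/(4 + 4))/c = (2*4/8)/c = (2*4*(1/8))/c = 1/c)
101*L(3*(-2)) = 101/((3*(-2))) = 101/(-6) = 101*(-1/6) = -101/6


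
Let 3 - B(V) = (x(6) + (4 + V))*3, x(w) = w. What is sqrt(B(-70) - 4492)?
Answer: I*sqrt(4309) ≈ 65.643*I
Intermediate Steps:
B(V) = -27 - 3*V (B(V) = 3 - (6 + (4 + V))*3 = 3 - (10 + V)*3 = 3 - (30 + 3*V) = 3 + (-30 - 3*V) = -27 - 3*V)
sqrt(B(-70) - 4492) = sqrt((-27 - 3*(-70)) - 4492) = sqrt((-27 + 210) - 4492) = sqrt(183 - 4492) = sqrt(-4309) = I*sqrt(4309)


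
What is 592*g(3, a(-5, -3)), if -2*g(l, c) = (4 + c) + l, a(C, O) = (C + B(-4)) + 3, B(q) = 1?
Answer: -1776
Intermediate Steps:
a(C, O) = 4 + C (a(C, O) = (C + 1) + 3 = (1 + C) + 3 = 4 + C)
g(l, c) = -2 - c/2 - l/2 (g(l, c) = -((4 + c) + l)/2 = -(4 + c + l)/2 = -2 - c/2 - l/2)
592*g(3, a(-5, -3)) = 592*(-2 - (4 - 5)/2 - 1/2*3) = 592*(-2 - 1/2*(-1) - 3/2) = 592*(-2 + 1/2 - 3/2) = 592*(-3) = -1776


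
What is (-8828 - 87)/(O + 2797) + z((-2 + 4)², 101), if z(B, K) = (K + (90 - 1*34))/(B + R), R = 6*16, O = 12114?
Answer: 1449527/1491100 ≈ 0.97212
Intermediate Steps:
R = 96
z(B, K) = (56 + K)/(96 + B) (z(B, K) = (K + (90 - 1*34))/(B + 96) = (K + (90 - 34))/(96 + B) = (K + 56)/(96 + B) = (56 + K)/(96 + B))
(-8828 - 87)/(O + 2797) + z((-2 + 4)², 101) = (-8828 - 87)/(12114 + 2797) + (56 + 101)/(96 + (-2 + 4)²) = -8915/14911 + 157/(96 + 2²) = -8915*1/14911 + 157/(96 + 4) = -8915/14911 + 157/100 = 1449527/1491100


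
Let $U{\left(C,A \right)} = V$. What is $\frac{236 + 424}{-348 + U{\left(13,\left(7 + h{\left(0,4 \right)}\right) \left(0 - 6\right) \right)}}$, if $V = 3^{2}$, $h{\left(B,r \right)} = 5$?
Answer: $- \frac{220}{113} \approx -1.9469$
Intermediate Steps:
$V = 9$
$U{\left(C,A \right)} = 9$
$\frac{236 + 424}{-348 + U{\left(13,\left(7 + h{\left(0,4 \right)}\right) \left(0 - 6\right) \right)}} = \frac{236 + 424}{-348 + 9} = \frac{660}{-339} = 660 \left(- \frac{1}{339}\right) = - \frac{220}{113}$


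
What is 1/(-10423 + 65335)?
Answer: 1/54912 ≈ 1.8211e-5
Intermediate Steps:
1/(-10423 + 65335) = 1/54912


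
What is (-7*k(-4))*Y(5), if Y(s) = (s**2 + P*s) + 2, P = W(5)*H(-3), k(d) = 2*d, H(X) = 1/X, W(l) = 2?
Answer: 3976/3 ≈ 1325.3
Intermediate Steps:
P = -2/3 (P = 2/(-3) = 2*(-1/3) = -2/3 ≈ -0.66667)
Y(s) = 2 + s**2 - 2*s/3 (Y(s) = (s**2 - 2*s/3) + 2 = 2 + s**2 - 2*s/3)
(-7*k(-4))*Y(5) = (-14*(-4))*(2 + 5**2 - 2/3*5) = (-7*(-8))*(2 + 25 - 10/3) = 56*(71/3) = 3976/3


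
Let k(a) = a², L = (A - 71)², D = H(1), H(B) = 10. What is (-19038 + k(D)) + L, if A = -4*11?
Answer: -5713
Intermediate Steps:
D = 10
A = -44
L = 13225 (L = (-44 - 71)² = (-115)² = 13225)
(-19038 + k(D)) + L = (-19038 + 10²) + 13225 = (-19038 + 100) + 13225 = -18938 + 13225 = -5713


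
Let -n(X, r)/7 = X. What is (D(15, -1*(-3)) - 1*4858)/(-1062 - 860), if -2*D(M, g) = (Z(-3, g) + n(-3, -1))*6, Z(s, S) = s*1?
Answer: 2456/961 ≈ 2.5557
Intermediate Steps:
n(X, r) = -7*X
Z(s, S) = s
D(M, g) = -54 (D(M, g) = -(-3 - 7*(-3))*6/2 = -(-3 + 21)*6/2 = -9*6 = -1/2*108 = -54)
(D(15, -1*(-3)) - 1*4858)/(-1062 - 860) = (-54 - 1*4858)/(-1062 - 860) = (-54 - 4858)/(-1922) = -4912*(-1/1922) = 2456/961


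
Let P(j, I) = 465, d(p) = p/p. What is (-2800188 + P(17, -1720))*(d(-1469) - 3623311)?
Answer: 10144264343130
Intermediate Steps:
d(p) = 1
(-2800188 + P(17, -1720))*(d(-1469) - 3623311) = (-2800188 + 465)*(1 - 3623311) = -2799723*(-3623310) = 10144264343130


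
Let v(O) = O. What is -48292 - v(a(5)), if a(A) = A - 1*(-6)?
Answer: -48303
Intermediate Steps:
a(A) = 6 + A (a(A) = A + 6 = 6 + A)
-48292 - v(a(5)) = -48292 - (6 + 5) = -48292 - 1*11 = -48292 - 11 = -48303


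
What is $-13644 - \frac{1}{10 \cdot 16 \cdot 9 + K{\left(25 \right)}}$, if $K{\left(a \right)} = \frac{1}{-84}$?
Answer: $- \frac{1650364680}{120959} \approx -13644.0$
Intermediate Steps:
$K{\left(a \right)} = - \frac{1}{84}$
$-13644 - \frac{1}{10 \cdot 16 \cdot 9 + K{\left(25 \right)}} = -13644 - \frac{1}{10 \cdot 16 \cdot 9 - \frac{1}{84}} = -13644 - \frac{1}{10 \cdot 144 - \frac{1}{84}} = -13644 - \frac{1}{1440 - \frac{1}{84}} = -13644 - \frac{1}{\frac{120959}{84}} = -13644 - \frac{84}{120959} = - \frac{1650364680}{120959}$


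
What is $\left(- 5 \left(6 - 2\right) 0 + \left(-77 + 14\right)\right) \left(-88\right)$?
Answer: $5544$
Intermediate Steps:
$\left(- 5 \left(6 - 2\right) 0 + \left(-77 + 14\right)\right) \left(-88\right) = \left(- 5 \left(6 - 2\right) 0 - 63\right) \left(-88\right) = \left(\left(-5\right) 4 \cdot 0 - 63\right) \left(-88\right) = \left(\left(-20\right) 0 - 63\right) \left(-88\right) = \left(0 - 63\right) \left(-88\right) = \left(-63\right) \left(-88\right) = 5544$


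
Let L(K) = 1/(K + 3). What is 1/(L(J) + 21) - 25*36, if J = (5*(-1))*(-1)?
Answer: -152092/169 ≈ -899.95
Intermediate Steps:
J = 5 (J = -5*(-1) = 5)
L(K) = 1/(3 + K)
1/(L(J) + 21) - 25*36 = 1/(1/(3 + 5) + 21) - 25*36 = 1/(1/8 + 21) - 900 = 1/(⅛ + 21) - 900 = 1/(169/8) - 900 = 8/169 - 900 = -152092/169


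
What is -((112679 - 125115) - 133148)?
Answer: 145584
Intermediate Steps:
-((112679 - 125115) - 133148) = -(-12436 - 133148) = -1*(-145584) = 145584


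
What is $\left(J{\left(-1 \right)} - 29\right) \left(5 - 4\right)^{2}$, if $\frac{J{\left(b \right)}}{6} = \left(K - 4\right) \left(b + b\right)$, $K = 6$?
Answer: $-53$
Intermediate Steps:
$J{\left(b \right)} = 24 b$ ($J{\left(b \right)} = 6 \left(6 - 4\right) \left(b + b\right) = 6 \cdot 2 \cdot 2 b = 6 \cdot 4 b = 24 b$)
$\left(J{\left(-1 \right)} - 29\right) \left(5 - 4\right)^{2} = \left(24 \left(-1\right) - 29\right) \left(5 - 4\right)^{2} = \left(-24 - 29\right) 1^{2} = \left(-53\right) 1 = -53$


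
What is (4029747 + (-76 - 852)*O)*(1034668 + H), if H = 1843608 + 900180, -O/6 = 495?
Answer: 25640251019592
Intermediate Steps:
O = -2970 (O = -6*495 = -2970)
H = 2743788
(4029747 + (-76 - 852)*O)*(1034668 + H) = (4029747 + (-76 - 852)*(-2970))*(1034668 + 2743788) = (4029747 - 928*(-2970))*3778456 = (4029747 + 2756160)*3778456 = 6785907*3778456 = 25640251019592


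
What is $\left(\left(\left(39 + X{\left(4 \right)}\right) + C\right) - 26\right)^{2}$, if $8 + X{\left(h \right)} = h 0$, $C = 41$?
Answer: $2116$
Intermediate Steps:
$X{\left(h \right)} = -8$ ($X{\left(h \right)} = -8 + h 0 = -8 + 0 = -8$)
$\left(\left(\left(39 + X{\left(4 \right)}\right) + C\right) - 26\right)^{2} = \left(\left(\left(39 - 8\right) + 41\right) - 26\right)^{2} = \left(\left(31 + 41\right) - 26\right)^{2} = \left(72 - 26\right)^{2} = 46^{2} = 2116$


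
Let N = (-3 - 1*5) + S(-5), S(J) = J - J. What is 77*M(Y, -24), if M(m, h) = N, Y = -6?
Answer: -616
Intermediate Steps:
S(J) = 0
N = -8 (N = (-3 - 1*5) + 0 = (-3 - 5) + 0 = -8 + 0 = -8)
M(m, h) = -8
77*M(Y, -24) = 77*(-8) = -616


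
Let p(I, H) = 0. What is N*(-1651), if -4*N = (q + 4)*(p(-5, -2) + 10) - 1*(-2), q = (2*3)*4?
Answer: 232791/2 ≈ 1.1640e+5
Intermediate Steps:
q = 24 (q = 6*4 = 24)
N = -141/2 (N = -((24 + 4)*(0 + 10) - 1*(-2))/4 = -(28*10 + 2)/4 = -(280 + 2)/4 = -¼*282 = -141/2 ≈ -70.500)
N*(-1651) = -141/2*(-1651) = 232791/2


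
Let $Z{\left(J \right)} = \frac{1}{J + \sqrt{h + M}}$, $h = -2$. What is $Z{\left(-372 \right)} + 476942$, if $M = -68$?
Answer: $\frac{33017263648}{69227} - \frac{i \sqrt{70}}{138454} \approx 4.7694 \cdot 10^{5} - 6.0429 \cdot 10^{-5} i$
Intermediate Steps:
$Z{\left(J \right)} = \frac{1}{J + i \sqrt{70}}$ ($Z{\left(J \right)} = \frac{1}{J + \sqrt{-2 - 68}} = \frac{1}{J + \sqrt{-70}} = \frac{1}{J + i \sqrt{70}}$)
$Z{\left(-372 \right)} + 476942 = \frac{1}{-372 + i \sqrt{70}} + 476942 = 476942 + \frac{1}{-372 + i \sqrt{70}}$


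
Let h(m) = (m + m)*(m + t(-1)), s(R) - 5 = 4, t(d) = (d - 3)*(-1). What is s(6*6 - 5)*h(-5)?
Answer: 90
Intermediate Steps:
t(d) = 3 - d (t(d) = (-3 + d)*(-1) = 3 - d)
s(R) = 9 (s(R) = 5 + 4 = 9)
h(m) = 2*m*(4 + m) (h(m) = (m + m)*(m + (3 - 1*(-1))) = (2*m)*(m + (3 + 1)) = (2*m)*(m + 4) = (2*m)*(4 + m) = 2*m*(4 + m))
s(6*6 - 5)*h(-5) = 9*(2*(-5)*(4 - 5)) = 9*(2*(-5)*(-1)) = 9*10 = 90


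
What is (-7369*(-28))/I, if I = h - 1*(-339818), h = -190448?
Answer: 103166/74685 ≈ 1.3813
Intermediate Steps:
I = 149370 (I = -190448 - 1*(-339818) = -190448 + 339818 = 149370)
(-7369*(-28))/I = -7369*(-28)/149370 = 206332*(1/149370) = 103166/74685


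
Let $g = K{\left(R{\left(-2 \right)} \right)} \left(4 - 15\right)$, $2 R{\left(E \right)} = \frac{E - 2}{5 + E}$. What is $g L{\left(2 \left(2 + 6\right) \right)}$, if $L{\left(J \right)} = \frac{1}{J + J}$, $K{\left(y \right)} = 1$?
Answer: $- \frac{11}{32} \approx -0.34375$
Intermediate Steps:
$R{\left(E \right)} = \frac{-2 + E}{2 \left(5 + E\right)}$ ($R{\left(E \right)} = \frac{\left(E - 2\right) \frac{1}{5 + E}}{2} = \frac{\left(-2 + E\right) \frac{1}{5 + E}}{2} = \frac{\frac{1}{5 + E} \left(-2 + E\right)}{2} = \frac{-2 + E}{2 \left(5 + E\right)}$)
$L{\left(J \right)} = \frac{1}{2 J}$
$g = -11$ ($g = 1 \left(4 - 15\right) = 1 \left(-11\right) = -11$)
$g L{\left(2 \left(2 + 6\right) \right)} = - 11 \frac{1}{2 \cdot 2 \left(2 + 6\right)} = - 11 \frac{1}{2 \cdot 2 \cdot 8} = - 11 \frac{1}{2 \cdot 16} = - 11 \cdot \frac{1}{2} \cdot \frac{1}{16} = \left(-11\right) \frac{1}{32} = - \frac{11}{32}$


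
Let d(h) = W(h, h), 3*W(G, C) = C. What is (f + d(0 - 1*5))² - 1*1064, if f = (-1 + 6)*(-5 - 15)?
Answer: 83449/9 ≈ 9272.1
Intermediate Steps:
W(G, C) = C/3
f = -100 (f = 5*(-20) = -100)
d(h) = h/3
(f + d(0 - 1*5))² - 1*1064 = (-100 + (0 - 1*5)/3)² - 1*1064 = (-100 + (0 - 5)/3)² - 1064 = (-100 + (⅓)*(-5))² - 1064 = (-100 - 5/3)² - 1064 = (-305/3)² - 1064 = 93025/9 - 1064 = 83449/9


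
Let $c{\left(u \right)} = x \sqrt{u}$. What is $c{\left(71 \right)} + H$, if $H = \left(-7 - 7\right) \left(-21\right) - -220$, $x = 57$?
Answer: $514 + 57 \sqrt{71} \approx 994.29$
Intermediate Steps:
$H = 514$ ($H = \left(-14\right) \left(-21\right) + 220 = 294 + 220 = 514$)
$c{\left(u \right)} = 57 \sqrt{u}$
$c{\left(71 \right)} + H = 57 \sqrt{71} + 514 = 514 + 57 \sqrt{71}$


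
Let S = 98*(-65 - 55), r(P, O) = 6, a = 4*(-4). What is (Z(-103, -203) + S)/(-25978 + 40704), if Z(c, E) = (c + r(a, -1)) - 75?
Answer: -5966/7363 ≈ -0.81027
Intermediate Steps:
a = -16
Z(c, E) = -69 + c (Z(c, E) = (c + 6) - 75 = (6 + c) - 75 = -69 + c)
S = -11760 (S = 98*(-120) = -11760)
(Z(-103, -203) + S)/(-25978 + 40704) = ((-69 - 103) - 11760)/(-25978 + 40704) = (-172 - 11760)/14726 = -11932*1/14726 = -5966/7363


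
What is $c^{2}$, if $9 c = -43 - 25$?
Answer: $\frac{4624}{81} \approx 57.086$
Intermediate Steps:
$c = - \frac{68}{9}$ ($c = \frac{-43 - 25}{9} = \frac{1}{9} \left(-68\right) = - \frac{68}{9} \approx -7.5556$)
$c^{2} = \left(- \frac{68}{9}\right)^{2} = \frac{4624}{81}$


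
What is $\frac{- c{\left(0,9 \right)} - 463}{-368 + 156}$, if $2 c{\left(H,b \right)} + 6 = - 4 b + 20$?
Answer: $\frac{113}{53} \approx 2.1321$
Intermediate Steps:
$c{\left(H,b \right)} = 7 - 2 b$ ($c{\left(H,b \right)} = -3 + \frac{- 4 b + 20}{2} = -3 + \frac{20 - 4 b}{2} = -3 - \left(-10 + 2 b\right) = 7 - 2 b$)
$\frac{- c{\left(0,9 \right)} - 463}{-368 + 156} = \frac{- (7 - 18) - 463}{-368 + 156} = \frac{- (7 - 18) - 463}{-212} = \left(\left(-1\right) \left(-11\right) - 463\right) \left(- \frac{1}{212}\right) = \left(11 - 463\right) \left(- \frac{1}{212}\right) = \left(-452\right) \left(- \frac{1}{212}\right) = \frac{113}{53}$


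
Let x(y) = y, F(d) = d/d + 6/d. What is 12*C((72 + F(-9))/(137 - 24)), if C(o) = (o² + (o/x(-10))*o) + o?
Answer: 772954/63845 ≈ 12.107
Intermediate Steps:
F(d) = 1 + 6/d
C(o) = o + 9*o²/10 (C(o) = (o² + (o/(-10))*o) + o = (o² + (o*(-⅒))*o) + o = (o² + (-o/10)*o) + o = (o² - o²/10) + o = 9*o²/10 + o = o + 9*o²/10)
12*C((72 + F(-9))/(137 - 24)) = 12*(((72 + (6 - 9)/(-9))/(137 - 24))*(10 + 9*((72 + (6 - 9)/(-9))/(137 - 24)))/10) = 12*(((72 - ⅑*(-3))/113)*(10 + 9*((72 - ⅑*(-3))/113))/10) = 12*(((72 + ⅓)*(1/113))*(10 + 9*((72 + ⅓)*(1/113)))/10) = 12*(((217/3)*(1/113))*(10 + 9*((217/3)*(1/113)))/10) = 12*((⅒)*(217/339)*(10 + 9*(217/339))) = 12*((⅒)*(217/339)*(10 + 651/113)) = 12*((⅒)*(217/339)*(1781/113)) = 12*(386477/383070) = 772954/63845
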